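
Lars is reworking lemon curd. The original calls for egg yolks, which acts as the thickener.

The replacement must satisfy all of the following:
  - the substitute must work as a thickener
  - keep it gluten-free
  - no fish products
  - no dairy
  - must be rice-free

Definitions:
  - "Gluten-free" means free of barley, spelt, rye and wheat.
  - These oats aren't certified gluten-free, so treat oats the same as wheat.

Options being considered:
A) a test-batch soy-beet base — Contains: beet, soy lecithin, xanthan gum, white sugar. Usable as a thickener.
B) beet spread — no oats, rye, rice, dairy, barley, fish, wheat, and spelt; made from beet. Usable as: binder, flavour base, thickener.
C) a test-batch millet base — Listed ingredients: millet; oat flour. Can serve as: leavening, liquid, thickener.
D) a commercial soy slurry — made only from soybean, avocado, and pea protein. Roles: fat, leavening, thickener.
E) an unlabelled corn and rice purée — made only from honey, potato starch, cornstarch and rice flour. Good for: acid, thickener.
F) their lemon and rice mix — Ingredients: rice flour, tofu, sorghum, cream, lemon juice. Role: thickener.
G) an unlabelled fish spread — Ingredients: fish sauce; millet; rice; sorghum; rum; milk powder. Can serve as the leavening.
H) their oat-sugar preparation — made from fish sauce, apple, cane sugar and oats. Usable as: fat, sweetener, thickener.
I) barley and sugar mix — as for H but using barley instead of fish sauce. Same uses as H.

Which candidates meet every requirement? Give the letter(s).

A: all constraints satisfied — keep
B: no rice, gluten-free — valid
C: has oat flour, so not gluten-free — no
D: only soybean, avocado, and pea protein; none excluded — valid
E: has rice flour, so not rice-free — out
F: has rice flour, so not rice-free; has cream, so not dairy-free — reject
G: not usable as a thickener; has rice, so not rice-free (and 2 more) — out
H: has oats, so not gluten-free; has fish sauce, so not fish-free — out
I: has barley, so not gluten-free — no

A, B, D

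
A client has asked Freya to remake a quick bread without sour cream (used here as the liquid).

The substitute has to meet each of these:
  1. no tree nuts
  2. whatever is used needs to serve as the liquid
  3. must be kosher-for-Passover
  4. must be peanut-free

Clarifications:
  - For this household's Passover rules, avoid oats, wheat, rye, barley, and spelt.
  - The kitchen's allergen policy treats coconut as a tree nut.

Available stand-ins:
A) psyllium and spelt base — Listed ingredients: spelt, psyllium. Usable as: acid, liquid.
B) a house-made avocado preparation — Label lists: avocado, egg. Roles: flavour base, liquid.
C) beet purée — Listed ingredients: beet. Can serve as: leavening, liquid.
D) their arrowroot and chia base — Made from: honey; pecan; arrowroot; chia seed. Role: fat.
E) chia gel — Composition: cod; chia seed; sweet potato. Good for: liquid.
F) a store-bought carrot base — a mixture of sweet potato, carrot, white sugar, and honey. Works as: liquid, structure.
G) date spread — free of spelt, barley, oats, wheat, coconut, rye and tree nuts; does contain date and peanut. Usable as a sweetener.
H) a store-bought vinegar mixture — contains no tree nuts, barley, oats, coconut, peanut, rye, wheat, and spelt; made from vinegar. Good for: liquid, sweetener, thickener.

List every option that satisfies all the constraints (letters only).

B, C, E, F, H

A: has spelt, so not kosher-for-Passover — no
B: all constraints satisfied — keep
C: works as a liquid, no peanut, kosher-for-Passover — keep
D: not usable as a liquid; has pecan, so not tree-nut-free — reject
E: nothing on the exclusion list — OK
F: honey and white sugar etc. — none of it excluded — OK
G: not usable as a liquid; has peanut, so not peanut-free — out
H: works as a liquid, no peanut, tree-nut-free — keep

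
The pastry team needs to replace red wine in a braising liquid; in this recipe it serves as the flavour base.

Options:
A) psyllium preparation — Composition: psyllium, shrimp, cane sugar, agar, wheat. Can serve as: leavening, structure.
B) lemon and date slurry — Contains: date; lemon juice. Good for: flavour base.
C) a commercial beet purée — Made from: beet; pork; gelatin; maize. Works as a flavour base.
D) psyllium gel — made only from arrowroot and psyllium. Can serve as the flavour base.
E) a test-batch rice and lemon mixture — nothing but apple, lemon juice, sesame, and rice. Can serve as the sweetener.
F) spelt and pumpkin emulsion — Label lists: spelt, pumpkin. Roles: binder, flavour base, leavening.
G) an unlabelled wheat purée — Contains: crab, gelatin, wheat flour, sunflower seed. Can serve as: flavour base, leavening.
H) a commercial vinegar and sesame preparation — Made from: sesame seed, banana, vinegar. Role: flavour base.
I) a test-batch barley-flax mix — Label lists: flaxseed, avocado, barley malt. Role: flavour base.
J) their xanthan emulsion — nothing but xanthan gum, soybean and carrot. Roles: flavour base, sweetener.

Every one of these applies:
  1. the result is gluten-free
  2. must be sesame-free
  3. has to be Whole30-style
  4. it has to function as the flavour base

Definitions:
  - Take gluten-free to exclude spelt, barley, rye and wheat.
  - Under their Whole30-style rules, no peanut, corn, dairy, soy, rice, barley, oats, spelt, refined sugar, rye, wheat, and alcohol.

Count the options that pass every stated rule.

2

A: not usable as a flavour base; has wheat, so not gluten-free (and 1 more) — reject
B: all constraints satisfied — OK
C: has maize, so not Whole30-style — no
D: only psyllium and arrowroot; none excluded — OK
E: not usable as a flavour base; has rice, so not Whole30-style (and 1 more) — reject
F: has spelt, so not gluten-free; has spelt, so not Whole30-style — out
G: has wheat flour, so not gluten-free; has wheat flour, so not Whole30-style — no
H: has sesame seed, so not sesame-free — no
I: has barley malt, so not gluten-free; has barley malt, so not Whole30-style — reject
J: has soybean, so not Whole30-style — reject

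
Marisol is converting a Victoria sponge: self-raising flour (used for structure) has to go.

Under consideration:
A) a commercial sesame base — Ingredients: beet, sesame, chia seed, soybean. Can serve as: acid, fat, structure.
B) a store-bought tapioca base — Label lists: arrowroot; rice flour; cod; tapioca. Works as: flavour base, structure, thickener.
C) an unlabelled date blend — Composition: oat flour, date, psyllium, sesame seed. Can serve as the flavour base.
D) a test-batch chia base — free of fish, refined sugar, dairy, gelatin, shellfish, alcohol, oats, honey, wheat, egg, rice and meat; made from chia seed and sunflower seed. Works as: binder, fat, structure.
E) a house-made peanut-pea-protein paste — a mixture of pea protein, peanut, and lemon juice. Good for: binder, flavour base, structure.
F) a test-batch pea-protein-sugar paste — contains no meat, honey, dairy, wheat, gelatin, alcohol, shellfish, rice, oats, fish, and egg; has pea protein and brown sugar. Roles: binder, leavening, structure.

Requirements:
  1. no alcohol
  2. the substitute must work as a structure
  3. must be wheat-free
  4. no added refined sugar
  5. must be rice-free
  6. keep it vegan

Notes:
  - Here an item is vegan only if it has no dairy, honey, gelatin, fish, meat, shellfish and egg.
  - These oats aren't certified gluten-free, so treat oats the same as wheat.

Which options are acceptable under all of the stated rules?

A, D, E

A: works as a structure, no refined sugar, no alcohol — valid
B: has cod, so not vegan; has rice flour, so not rice-free — reject
C: not usable as a structure; has oat flour, so not wheat-free — out
D: all constraints satisfied — valid
E: no alcohol, vegan — valid
F: has brown sugar, so not no-added-sugar — reject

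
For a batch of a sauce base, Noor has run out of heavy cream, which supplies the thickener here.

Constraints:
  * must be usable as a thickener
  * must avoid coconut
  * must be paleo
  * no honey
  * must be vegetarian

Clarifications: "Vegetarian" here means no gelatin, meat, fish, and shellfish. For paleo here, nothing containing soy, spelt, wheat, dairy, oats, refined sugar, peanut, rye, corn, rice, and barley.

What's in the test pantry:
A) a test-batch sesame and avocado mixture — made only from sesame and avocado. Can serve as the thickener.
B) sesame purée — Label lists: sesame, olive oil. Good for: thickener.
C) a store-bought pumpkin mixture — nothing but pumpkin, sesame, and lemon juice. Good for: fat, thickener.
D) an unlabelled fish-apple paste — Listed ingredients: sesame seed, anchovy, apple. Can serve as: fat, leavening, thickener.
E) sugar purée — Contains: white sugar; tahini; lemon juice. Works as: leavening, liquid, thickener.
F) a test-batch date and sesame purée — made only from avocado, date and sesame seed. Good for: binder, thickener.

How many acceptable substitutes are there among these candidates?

A: only sesame and avocado; none excluded — OK
B: every rule checks out — keep
C: only sesame, lemon juice, and pumpkin; none excluded — OK
D: has anchovy, so not vegetarian — no
E: has white sugar, so not paleo — reject
F: works as a thickener, paleo, vegetarian — OK

4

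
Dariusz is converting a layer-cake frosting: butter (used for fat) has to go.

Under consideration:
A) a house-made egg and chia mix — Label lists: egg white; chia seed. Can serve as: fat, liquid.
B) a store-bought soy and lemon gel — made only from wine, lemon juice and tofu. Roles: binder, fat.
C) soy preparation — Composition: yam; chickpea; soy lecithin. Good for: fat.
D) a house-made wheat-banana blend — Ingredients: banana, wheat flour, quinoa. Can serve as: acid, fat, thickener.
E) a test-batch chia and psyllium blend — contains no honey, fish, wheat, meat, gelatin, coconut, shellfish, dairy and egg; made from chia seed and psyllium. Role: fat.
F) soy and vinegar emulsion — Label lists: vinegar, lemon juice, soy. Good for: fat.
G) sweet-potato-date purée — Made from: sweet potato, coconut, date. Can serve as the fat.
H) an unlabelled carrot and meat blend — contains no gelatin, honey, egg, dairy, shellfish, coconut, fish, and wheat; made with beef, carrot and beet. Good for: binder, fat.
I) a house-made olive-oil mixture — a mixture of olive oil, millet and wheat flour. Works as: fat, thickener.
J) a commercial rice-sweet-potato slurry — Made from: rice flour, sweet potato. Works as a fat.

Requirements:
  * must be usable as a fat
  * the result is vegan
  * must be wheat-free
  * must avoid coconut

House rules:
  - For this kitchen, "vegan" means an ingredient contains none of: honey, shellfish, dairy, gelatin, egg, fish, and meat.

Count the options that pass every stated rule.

A: has egg white, so not vegan — reject
B: every rule checks out — valid
C: only soy lecithin, chickpea and yam; none excluded — valid
D: has wheat flour, so not wheat-free — reject
E: no coconut, vegan — valid
F: only soy, vinegar and lemon juice; none excluded — valid
G: has coconut, so not coconut-free — out
H: has beef, so not vegan — out
I: has wheat flour, so not wheat-free — no
J: works as a fat, vegan, no coconut — keep

5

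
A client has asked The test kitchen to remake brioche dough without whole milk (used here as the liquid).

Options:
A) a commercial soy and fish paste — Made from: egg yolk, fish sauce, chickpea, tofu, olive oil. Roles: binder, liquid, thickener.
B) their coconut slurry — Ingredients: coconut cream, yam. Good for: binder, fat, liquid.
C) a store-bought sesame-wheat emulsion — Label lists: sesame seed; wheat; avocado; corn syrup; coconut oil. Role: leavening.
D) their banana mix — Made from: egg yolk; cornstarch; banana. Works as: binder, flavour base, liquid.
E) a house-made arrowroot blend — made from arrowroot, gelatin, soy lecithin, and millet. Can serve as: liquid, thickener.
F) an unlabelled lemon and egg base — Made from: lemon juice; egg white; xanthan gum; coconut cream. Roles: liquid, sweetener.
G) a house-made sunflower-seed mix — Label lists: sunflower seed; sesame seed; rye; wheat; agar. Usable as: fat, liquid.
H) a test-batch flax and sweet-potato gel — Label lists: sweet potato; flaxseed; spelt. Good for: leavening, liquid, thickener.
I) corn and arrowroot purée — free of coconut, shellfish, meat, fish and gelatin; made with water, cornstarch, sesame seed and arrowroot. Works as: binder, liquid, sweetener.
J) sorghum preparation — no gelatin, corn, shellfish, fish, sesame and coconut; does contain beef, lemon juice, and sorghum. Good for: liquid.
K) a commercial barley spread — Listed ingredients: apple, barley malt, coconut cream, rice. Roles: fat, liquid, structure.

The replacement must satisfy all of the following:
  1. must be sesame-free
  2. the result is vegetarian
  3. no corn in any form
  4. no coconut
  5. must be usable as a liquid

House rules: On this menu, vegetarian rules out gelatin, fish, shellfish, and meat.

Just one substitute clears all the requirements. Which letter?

A: has fish sauce, so not vegetarian — reject
B: has coconut cream, so not coconut-free — out
C: not usable as a liquid; has coconut oil, so not coconut-free (and 2 more) — out
D: has cornstarch, so not corn-free — reject
E: has gelatin, so not vegetarian — out
F: has coconut cream, so not coconut-free — out
G: has sesame seed, so not sesame-free — reject
H: all constraints satisfied — keep
I: has sesame seed, so not sesame-free; has cornstarch, so not corn-free — no
J: has beef, so not vegetarian — no
K: has coconut cream, so not coconut-free — reject

H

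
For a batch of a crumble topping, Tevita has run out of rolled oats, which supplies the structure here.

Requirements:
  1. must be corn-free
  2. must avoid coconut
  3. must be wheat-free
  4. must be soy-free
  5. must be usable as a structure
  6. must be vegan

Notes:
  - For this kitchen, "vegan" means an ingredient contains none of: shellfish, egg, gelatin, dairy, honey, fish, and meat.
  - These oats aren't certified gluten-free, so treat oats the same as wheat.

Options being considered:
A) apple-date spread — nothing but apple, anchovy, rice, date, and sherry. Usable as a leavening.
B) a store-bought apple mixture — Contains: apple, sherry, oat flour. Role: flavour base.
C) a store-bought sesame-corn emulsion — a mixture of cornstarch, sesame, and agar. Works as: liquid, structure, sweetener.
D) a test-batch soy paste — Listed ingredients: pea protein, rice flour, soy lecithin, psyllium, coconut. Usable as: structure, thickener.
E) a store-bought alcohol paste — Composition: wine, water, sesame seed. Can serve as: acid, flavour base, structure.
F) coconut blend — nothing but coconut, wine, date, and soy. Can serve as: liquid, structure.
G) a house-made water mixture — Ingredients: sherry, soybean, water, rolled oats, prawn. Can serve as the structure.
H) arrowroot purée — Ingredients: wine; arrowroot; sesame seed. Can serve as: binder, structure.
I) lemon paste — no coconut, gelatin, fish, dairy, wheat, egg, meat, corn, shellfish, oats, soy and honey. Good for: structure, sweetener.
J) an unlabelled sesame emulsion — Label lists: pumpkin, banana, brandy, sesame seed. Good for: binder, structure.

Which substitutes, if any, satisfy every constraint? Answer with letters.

A: not usable as a structure; has anchovy, so not vegan — reject
B: not usable as a structure; has oat flour, so not wheat-free — out
C: has cornstarch, so not corn-free — out
D: has soy lecithin, so not soy-free; has coconut, so not coconut-free — reject
E: only wine, sesame seed and water; none excluded — OK
F: has soy, so not soy-free; has coconut, so not coconut-free — reject
G: has prawn, so not vegan; has rolled oats, so not wheat-free (and 1 more) — no
H: only wine, sesame seed, and arrowroot; none excluded — OK
I: no corn, no soy — valid
J: all constraints satisfied — keep

E, H, I, J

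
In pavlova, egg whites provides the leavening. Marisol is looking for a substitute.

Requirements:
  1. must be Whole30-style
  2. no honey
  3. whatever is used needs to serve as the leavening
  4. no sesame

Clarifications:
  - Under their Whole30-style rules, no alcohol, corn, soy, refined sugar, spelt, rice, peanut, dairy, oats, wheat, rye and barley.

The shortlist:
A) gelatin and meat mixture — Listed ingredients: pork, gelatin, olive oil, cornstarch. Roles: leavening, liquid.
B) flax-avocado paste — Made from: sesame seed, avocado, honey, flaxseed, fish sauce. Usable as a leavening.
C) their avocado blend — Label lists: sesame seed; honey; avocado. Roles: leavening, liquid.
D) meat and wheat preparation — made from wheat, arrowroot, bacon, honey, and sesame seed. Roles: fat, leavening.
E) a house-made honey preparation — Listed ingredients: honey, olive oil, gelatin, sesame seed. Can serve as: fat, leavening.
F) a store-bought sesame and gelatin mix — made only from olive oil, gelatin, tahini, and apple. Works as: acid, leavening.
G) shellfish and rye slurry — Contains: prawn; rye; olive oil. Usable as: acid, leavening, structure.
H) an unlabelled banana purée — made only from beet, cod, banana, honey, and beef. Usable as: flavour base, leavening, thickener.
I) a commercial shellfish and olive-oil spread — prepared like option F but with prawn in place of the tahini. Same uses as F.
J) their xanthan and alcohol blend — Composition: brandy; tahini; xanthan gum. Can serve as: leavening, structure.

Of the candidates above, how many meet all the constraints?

A: has cornstarch, so not Whole30-style — reject
B: has honey, so not honey-free; has sesame seed, so not sesame-free — out
C: has honey, so not honey-free; has sesame seed, so not sesame-free — reject
D: has wheat, so not Whole30-style; has honey, so not honey-free (and 1 more) — reject
E: has honey, so not honey-free; has sesame seed, so not sesame-free — out
F: has tahini, so not sesame-free — reject
G: has rye, so not Whole30-style — no
H: has honey, so not honey-free — reject
I: gelatin and prawn etc. — none of it excluded — OK
J: has brandy, so not Whole30-style; has tahini, so not sesame-free — reject

1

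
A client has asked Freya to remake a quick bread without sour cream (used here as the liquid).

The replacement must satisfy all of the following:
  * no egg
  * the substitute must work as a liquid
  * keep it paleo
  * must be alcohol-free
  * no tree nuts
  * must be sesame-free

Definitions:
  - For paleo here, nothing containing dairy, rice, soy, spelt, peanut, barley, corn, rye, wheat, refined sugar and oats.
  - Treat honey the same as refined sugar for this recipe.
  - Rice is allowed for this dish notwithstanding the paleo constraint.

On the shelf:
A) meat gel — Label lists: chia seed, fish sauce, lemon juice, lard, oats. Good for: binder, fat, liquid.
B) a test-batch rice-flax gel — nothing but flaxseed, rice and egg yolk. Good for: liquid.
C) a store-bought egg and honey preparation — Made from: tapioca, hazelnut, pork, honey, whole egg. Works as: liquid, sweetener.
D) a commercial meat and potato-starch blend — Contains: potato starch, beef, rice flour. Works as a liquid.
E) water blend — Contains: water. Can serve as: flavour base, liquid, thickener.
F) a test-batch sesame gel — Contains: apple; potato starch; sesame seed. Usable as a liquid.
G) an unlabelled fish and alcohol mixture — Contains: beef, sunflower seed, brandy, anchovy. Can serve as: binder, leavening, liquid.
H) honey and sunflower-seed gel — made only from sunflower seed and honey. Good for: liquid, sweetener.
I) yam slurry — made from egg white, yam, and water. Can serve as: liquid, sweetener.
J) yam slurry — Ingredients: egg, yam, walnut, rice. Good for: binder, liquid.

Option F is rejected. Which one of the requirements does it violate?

usable as a liquid: satisfied
paleo: satisfied
egg-free: satisfied
tree-nut-free: satisfied
sesame-free: has sesame seed — fails
alcohol-free: satisfied

sesame-free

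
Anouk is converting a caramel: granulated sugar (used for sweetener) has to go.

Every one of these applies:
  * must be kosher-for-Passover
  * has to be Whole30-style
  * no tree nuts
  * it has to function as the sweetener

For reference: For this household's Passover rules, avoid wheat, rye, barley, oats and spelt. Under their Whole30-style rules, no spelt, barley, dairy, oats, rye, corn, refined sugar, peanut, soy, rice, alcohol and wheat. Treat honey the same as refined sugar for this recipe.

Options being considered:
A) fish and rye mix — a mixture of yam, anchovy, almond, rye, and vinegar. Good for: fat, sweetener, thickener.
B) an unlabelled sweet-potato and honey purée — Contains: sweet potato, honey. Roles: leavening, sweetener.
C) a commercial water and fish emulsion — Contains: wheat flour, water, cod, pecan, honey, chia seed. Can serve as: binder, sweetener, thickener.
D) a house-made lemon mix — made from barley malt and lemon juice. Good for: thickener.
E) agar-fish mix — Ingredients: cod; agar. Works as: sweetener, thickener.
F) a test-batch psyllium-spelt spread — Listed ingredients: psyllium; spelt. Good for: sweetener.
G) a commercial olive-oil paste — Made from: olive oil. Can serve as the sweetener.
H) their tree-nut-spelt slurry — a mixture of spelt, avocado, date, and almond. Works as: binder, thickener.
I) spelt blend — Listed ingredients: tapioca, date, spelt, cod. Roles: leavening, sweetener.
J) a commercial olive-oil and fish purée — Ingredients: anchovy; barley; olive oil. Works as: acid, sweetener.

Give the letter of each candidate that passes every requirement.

E, G

A: has rye, so not kosher-for-Passover; has rye, so not Whole30-style (and 1 more) — no
B: has honey, so not Whole30-style — reject
C: has wheat flour, so not kosher-for-Passover; has honey, so not Whole30-style (and 1 more) — out
D: not usable as a sweetener; has barley malt, so not kosher-for-Passover (and 1 more) — reject
E: all constraints satisfied — valid
F: has spelt, so not kosher-for-Passover; has spelt, so not Whole30-style — no
G: all constraints satisfied — OK
H: not usable as a sweetener; has spelt, so not kosher-for-Passover (and 2 more) — reject
I: has spelt, so not kosher-for-Passover; has spelt, so not Whole30-style — out
J: has barley, so not kosher-for-Passover; has barley, so not Whole30-style — no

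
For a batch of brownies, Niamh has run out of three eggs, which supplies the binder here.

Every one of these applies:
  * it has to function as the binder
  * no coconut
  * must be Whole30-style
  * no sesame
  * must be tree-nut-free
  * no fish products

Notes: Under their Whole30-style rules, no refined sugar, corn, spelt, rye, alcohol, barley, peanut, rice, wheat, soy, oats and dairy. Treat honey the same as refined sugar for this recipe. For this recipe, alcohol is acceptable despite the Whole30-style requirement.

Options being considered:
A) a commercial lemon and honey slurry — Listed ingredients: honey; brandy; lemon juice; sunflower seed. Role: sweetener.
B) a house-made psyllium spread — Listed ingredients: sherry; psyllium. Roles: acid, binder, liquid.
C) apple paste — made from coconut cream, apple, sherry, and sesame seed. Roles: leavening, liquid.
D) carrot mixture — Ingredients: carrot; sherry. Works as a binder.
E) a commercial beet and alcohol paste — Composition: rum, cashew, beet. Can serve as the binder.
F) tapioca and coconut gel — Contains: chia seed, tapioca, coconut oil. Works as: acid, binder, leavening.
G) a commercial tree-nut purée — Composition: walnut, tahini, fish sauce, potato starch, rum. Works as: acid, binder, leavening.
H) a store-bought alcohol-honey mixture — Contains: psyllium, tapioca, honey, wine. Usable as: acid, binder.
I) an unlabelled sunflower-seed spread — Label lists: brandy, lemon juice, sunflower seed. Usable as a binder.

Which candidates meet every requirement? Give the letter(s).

B, D, I

A: not usable as a binder; has honey, so not Whole30-style — reject
B: alcohol is permitted under the Whole30-style carve-out; nothing else excluded — valid
C: not usable as a binder; has sesame seed, so not sesame-free (and 1 more) — no
D: alcohol is permitted under the Whole30-style carve-out; nothing else excluded — valid
E: has cashew, so not tree-nut-free — no
F: has coconut oil, so not coconut-free — reject
G: has tahini, so not sesame-free; has walnut, so not tree-nut-free (and 1 more) — out
H: has honey, so not Whole30-style — reject
I: alcohol is permitted under the Whole30-style carve-out; nothing else excluded — keep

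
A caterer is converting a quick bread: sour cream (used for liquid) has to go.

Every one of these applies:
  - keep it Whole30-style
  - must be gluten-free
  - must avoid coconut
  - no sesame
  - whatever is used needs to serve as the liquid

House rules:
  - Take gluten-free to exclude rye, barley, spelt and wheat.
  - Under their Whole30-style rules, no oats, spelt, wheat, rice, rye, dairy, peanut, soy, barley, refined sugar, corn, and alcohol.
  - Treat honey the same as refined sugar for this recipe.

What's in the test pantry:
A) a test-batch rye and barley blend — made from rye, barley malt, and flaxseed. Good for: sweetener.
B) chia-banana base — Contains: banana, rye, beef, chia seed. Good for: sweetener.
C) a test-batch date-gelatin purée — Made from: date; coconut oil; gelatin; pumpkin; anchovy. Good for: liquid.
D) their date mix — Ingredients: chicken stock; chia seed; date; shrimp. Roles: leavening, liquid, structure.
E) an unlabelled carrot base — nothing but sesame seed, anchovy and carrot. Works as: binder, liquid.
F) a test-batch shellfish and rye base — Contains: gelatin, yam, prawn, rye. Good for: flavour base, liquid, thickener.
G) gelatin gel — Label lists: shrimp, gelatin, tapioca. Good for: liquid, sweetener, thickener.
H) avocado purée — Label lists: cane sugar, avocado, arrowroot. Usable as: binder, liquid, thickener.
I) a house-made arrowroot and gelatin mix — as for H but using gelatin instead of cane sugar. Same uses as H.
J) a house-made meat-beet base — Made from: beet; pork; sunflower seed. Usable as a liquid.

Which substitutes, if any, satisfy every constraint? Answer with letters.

A: not usable as a liquid; has barley malt, so not gluten-free (and 1 more) — reject
B: not usable as a liquid; has rye, so not gluten-free (and 1 more) — out
C: has coconut oil, so not coconut-free — no
D: chicken stock and shrimp etc. — none of it excluded — valid
E: has sesame seed, so not sesame-free — out
F: has rye, so not gluten-free; has rye, so not Whole30-style — out
G: only gelatin, shrimp and tapioca; none excluded — OK
H: has cane sugar, so not Whole30-style — out
I: all constraints satisfied — OK
J: only pork, beet, and sunflower seed; none excluded — OK

D, G, I, J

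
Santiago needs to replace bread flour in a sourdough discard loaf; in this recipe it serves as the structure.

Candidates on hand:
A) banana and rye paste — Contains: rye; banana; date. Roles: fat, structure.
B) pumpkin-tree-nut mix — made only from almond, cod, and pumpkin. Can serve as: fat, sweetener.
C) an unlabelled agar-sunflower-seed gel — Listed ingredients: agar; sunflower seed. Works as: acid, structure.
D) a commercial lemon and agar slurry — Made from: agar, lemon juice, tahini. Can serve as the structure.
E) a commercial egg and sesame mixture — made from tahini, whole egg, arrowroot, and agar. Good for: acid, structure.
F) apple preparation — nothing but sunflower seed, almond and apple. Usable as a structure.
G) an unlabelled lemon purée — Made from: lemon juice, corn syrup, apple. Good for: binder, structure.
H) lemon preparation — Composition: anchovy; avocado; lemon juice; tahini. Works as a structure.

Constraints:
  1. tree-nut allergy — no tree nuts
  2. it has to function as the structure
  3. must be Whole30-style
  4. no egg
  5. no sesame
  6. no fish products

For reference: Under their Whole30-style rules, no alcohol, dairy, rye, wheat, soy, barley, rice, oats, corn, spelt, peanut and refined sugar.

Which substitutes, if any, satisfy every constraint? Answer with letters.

A: has rye, so not Whole30-style — no
B: not usable as a structure; has cod, so not fish-free (and 1 more) — no
C: no fish, Whole30-style — keep
D: has tahini, so not sesame-free — out
E: has tahini, so not sesame-free; has whole egg, so not egg-free — reject
F: has almond, so not tree-nut-free — no
G: has corn syrup, so not Whole30-style — reject
H: has anchovy, so not fish-free; has tahini, so not sesame-free — out

C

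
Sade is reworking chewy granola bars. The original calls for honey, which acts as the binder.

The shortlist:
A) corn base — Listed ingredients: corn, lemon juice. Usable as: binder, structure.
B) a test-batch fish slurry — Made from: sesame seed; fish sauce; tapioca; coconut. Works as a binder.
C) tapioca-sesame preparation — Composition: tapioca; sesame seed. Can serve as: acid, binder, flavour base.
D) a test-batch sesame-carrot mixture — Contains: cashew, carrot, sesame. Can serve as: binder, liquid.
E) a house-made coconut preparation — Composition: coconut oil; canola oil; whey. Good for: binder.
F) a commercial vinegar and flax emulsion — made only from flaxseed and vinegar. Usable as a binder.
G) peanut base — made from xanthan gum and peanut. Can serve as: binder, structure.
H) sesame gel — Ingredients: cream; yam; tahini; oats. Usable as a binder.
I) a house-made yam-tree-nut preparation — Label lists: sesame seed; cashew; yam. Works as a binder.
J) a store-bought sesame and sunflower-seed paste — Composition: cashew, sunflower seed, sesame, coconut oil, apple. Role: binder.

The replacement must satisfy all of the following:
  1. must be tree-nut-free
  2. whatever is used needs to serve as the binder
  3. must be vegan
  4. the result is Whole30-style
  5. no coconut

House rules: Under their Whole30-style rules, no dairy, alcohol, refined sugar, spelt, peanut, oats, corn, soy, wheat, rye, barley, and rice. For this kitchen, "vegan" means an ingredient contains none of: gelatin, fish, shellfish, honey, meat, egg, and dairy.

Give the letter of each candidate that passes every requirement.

A: has corn, so not Whole30-style — reject
B: has fish sauce, so not vegan; has coconut, so not coconut-free — no
C: every rule checks out — keep
D: has cashew, so not tree-nut-free — reject
E: has whey, so not Whole30-style; has whey, so not vegan (and 1 more) — reject
F: Whole30-style, no coconut — OK
G: has peanut, so not Whole30-style — out
H: has cream, so not Whole30-style; has cream, so not vegan — out
I: has cashew, so not tree-nut-free — out
J: has cashew, so not tree-nut-free; has coconut oil, so not coconut-free — no

C, F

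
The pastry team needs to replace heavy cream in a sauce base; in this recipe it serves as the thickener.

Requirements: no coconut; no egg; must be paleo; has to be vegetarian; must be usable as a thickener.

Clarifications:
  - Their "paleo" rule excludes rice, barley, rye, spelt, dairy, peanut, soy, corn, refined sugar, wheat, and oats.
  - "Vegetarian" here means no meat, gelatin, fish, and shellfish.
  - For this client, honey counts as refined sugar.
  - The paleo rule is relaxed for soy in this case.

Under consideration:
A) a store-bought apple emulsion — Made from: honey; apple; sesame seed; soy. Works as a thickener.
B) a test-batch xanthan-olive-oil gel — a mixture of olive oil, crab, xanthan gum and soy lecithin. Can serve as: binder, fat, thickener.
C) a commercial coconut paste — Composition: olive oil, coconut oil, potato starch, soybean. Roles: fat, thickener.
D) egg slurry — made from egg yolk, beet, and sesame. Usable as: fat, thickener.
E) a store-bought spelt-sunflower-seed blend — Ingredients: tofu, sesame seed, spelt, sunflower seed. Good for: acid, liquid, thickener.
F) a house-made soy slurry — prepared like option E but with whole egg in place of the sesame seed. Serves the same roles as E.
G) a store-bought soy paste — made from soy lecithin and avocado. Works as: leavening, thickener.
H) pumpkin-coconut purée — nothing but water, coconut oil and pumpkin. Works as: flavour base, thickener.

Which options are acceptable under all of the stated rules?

G

A: has honey, so not paleo — reject
B: has crab, so not vegetarian — no
C: has coconut oil, so not coconut-free — reject
D: has egg yolk, so not egg-free — no
E: has spelt, so not paleo — out
F: has spelt, so not paleo; has whole egg, so not egg-free — out
G: soy is permitted under the paleo carve-out; nothing else excluded — keep
H: has coconut oil, so not coconut-free — no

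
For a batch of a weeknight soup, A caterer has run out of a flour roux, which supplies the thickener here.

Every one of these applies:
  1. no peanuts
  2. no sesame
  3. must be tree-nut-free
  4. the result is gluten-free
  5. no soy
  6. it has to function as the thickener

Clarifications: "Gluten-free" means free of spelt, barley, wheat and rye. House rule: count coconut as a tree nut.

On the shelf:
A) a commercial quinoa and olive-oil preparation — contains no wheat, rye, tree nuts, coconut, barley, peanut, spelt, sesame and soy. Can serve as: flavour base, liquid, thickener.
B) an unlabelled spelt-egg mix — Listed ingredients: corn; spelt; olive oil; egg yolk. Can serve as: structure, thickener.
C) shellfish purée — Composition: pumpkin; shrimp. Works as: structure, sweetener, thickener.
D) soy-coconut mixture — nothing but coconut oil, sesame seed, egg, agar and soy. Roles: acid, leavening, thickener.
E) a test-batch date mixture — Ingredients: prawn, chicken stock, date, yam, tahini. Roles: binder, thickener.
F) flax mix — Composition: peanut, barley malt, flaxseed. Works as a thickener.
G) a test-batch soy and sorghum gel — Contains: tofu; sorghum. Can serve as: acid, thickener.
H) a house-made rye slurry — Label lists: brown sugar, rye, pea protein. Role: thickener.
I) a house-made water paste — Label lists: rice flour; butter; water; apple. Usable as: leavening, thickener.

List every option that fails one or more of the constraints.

A: no peanut, tree-nut-free — keep
B: has spelt, so not gluten-free — no
C: no soy, tree-nut-free — keep
D: has coconut oil, so not tree-nut-free; has sesame seed, so not sesame-free (and 1 more) — no
E: has tahini, so not sesame-free — reject
F: has barley malt, so not gluten-free; has peanut, so not peanut-free — reject
G: has tofu, so not soy-free — no
H: has rye, so not gluten-free — out
I: nothing on the exclusion list — keep

B, D, E, F, G, H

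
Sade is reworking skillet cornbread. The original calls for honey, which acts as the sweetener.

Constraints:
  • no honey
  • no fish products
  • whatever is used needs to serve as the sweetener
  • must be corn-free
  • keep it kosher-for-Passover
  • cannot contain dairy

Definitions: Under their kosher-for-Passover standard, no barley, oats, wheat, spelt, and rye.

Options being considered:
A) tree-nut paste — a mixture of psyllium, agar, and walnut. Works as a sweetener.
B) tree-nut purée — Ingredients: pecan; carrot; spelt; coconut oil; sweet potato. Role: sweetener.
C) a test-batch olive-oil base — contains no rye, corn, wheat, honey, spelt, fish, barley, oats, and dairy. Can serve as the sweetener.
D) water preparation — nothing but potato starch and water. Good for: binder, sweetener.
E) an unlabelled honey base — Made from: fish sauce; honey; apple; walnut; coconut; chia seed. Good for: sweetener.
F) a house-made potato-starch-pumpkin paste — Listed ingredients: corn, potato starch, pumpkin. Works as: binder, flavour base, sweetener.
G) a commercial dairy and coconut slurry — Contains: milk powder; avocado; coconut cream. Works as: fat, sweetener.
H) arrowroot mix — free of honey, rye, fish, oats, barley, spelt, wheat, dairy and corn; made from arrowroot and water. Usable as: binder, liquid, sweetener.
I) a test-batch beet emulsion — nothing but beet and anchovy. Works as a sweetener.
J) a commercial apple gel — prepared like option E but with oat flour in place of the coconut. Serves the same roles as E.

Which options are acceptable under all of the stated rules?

A: every rule checks out — keep
B: has spelt, so not kosher-for-Passover — out
C: every rule checks out — valid
D: nothing on the exclusion list — keep
E: has honey, so not honey-free; has fish sauce, so not fish-free — reject
F: has corn, so not corn-free — reject
G: has milk powder, so not dairy-free — no
H: works as a sweetener, kosher-for-Passover, no fish — OK
I: has anchovy, so not fish-free — reject
J: has oat flour, so not kosher-for-Passover; has honey, so not honey-free (and 1 more) — out

A, C, D, H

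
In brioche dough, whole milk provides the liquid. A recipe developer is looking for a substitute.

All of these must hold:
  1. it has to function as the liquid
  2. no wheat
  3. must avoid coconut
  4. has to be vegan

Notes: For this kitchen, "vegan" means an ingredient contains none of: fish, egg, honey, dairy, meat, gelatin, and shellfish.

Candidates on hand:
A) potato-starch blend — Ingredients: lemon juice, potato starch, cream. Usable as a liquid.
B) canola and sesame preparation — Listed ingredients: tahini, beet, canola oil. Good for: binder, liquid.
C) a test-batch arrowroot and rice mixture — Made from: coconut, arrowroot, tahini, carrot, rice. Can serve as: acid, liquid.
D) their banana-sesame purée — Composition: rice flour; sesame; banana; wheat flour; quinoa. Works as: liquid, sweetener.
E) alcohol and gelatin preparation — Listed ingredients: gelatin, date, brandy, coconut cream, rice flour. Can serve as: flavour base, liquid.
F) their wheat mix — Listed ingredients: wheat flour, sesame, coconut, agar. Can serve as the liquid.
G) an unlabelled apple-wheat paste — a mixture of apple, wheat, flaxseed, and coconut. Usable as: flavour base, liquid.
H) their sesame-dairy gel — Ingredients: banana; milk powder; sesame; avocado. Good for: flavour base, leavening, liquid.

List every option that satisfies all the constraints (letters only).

A: has cream, so not vegan — reject
B: only tahini, canola oil and beet; none excluded — keep
C: has coconut, so not coconut-free — reject
D: has wheat flour, so not wheat-free — out
E: has gelatin, so not vegan; has coconut cream, so not coconut-free — out
F: has coconut, so not coconut-free; has wheat flour, so not wheat-free — reject
G: has coconut, so not coconut-free; has wheat, so not wheat-free — out
H: has milk powder, so not vegan — out

B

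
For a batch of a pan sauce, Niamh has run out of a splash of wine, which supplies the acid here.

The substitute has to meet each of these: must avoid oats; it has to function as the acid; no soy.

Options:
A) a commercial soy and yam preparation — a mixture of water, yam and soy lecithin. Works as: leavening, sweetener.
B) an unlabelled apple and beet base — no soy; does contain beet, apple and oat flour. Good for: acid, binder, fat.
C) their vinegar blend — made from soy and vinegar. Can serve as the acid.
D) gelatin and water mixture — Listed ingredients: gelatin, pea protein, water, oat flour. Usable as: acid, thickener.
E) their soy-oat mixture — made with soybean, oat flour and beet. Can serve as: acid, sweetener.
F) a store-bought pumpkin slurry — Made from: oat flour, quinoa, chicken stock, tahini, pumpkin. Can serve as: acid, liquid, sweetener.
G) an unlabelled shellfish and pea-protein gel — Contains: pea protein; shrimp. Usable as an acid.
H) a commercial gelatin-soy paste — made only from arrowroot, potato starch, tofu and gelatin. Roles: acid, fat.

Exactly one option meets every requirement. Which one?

G

A: not usable as an acid; has soy lecithin, so not soy-free — out
B: has oat flour, so not oat-free — reject
C: has soy, so not soy-free — reject
D: has oat flour, so not oat-free — out
E: has soybean, so not soy-free; has oat flour, so not oat-free — no
F: has oat flour, so not oat-free — no
G: works as an acid, no oats, no soy — keep
H: has tofu, so not soy-free — reject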